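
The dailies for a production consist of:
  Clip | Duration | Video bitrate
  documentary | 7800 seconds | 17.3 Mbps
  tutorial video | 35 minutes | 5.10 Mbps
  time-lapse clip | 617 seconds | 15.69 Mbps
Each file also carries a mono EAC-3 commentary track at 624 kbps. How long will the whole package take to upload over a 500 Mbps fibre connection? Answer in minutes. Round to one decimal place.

Audio: 624 kbps = 0.624 Mbps.
documentary: 17.924 Mbps × 7800 s = 139807.2 Mb
tutorial video: 5.724 Mbps × 2100 s = 12020.4 Mb
time-lapse clip: 16.314 Mbps × 617 s = 10065.7 Mb
Total: 161893.3 Mb = 20236.7 MB.
At 500 Mbps: 161893.3 / 500 = 324 s ≈ 5.4 minutes.

5.4 minutes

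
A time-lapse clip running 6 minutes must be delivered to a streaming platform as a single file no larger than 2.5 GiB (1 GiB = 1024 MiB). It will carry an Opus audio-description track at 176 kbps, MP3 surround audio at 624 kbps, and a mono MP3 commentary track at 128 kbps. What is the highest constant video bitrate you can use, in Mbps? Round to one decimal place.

58.7 Mbps

Budget: 2.5 GiB = 21474.8 Mb.
6 min = 360 s
Total bitrate budget: 21474.8 Mb / 360 s = 59.652 Mbps.
Audio total: 176 + 624 + 128 = 928 kbps = 0.928 Mbps.
Video: 59.652 − 0.928 = 58.724 Mbps.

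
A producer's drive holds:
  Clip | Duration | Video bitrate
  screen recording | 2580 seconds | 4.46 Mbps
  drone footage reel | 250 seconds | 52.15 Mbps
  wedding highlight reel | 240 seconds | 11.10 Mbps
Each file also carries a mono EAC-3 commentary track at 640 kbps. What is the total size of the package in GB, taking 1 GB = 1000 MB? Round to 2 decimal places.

Audio: 640 kbps = 0.640 Mbps.
screen recording: 5.100 Mbps × 2580 s = 13158.0 Mb
drone footage reel: 52.790 Mbps × 250 s = 13197.5 Mb
wedding highlight reel: 11.740 Mbps × 240 s = 2817.6 Mb
Total: 29173.1 Mb = 3646.6 MB.
= 3.647 GB.

3.65 GB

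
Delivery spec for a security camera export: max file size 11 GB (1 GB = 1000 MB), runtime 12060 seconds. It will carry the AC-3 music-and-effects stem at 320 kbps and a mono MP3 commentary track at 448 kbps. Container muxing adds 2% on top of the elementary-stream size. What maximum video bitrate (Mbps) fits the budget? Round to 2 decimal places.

Budget: 11 GB = 88000.0 Mb.
Stream payload after overhead: 88000.0 / 1.02 = 86274.5 Mb.
Total bitrate budget: 86274.5 Mb / 12060 s = 7.154 Mbps.
Audio total: 320 + 448 = 768 kbps = 0.768 Mbps.
Video: 7.154 − 0.768 = 6.386 Mbps.

6.39 Mbps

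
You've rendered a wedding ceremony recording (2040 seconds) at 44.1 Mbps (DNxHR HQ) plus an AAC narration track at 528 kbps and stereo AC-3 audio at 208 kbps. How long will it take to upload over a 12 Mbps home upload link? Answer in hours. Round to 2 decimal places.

Audio total: 528 + 208 = 736 kbps = 0.736 Mbps.
Total bitrate: 44.836 Mbps.
File: 44.836 Mbps × 2040 s = 91465.4 Mb.
At 12 Mbps: 91465.4 / 12 = 7622.1 s ≈ 2.12 hours.

2.12 hours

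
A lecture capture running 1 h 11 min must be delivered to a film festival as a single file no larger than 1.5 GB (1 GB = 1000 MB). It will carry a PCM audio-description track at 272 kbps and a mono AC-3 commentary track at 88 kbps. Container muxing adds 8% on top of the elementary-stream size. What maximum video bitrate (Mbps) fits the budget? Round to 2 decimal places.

Budget: 1.5 GB = 12000.0 Mb.
Stream payload after overhead: 12000.0 / 1.08 = 11111.1 Mb.
1 h 11 min = 71 min = 4260 s
Total bitrate budget: 11111.1 Mb / 4260 s = 2.608 Mbps.
Audio total: 272 + 88 = 360 kbps = 0.360 Mbps.
Video: 2.608 − 0.360 = 2.248 Mbps.

2.25 Mbps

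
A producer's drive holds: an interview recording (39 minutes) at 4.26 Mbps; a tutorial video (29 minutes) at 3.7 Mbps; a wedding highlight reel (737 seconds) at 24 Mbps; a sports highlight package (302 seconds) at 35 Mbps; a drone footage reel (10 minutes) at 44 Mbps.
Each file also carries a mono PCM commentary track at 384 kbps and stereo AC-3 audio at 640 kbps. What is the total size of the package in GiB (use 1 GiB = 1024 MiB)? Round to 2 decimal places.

8.95 GiB

Audio total: 384 + 640 = 1024 kbps = 1.024 Mbps.
interview recording: 5.284 Mbps × 2340 s = 12364.6 Mb
tutorial video: 4.724 Mbps × 1740 s = 8219.8 Mb
wedding highlight reel: 25.024 Mbps × 737 s = 18442.7 Mb
sports highlight package: 36.024 Mbps × 302 s = 10879.2 Mb
drone footage reel: 45.024 Mbps × 600 s = 27014.4 Mb
Total: 76920.7 Mb = 9615.1 MB.
= 8.955 GiB.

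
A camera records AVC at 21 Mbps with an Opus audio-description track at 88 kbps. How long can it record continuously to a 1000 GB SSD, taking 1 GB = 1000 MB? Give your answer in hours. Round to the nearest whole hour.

Audio: 88 kbps = 0.088 Mbps.
Total bitrate: 21 + 0.088 = 21.088 Mbps.
Capacity: 1000 GB = 8,000,000 Mb.
Recording time: 8,000,000 / 21.088 = 379,363 s ≈ 105 hours.

105 hours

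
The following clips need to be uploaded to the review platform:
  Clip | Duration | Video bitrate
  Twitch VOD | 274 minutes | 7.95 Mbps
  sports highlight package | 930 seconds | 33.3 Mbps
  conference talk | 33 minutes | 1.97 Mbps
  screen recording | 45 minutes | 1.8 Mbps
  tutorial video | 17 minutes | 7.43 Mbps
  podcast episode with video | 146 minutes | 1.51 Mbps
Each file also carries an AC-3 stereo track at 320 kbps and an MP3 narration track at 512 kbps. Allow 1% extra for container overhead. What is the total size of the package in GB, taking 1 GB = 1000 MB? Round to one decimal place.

Audio total: 320 + 512 = 832 kbps = 0.832 Mbps.
Twitch VOD: 8.782 Mbps × 16440 s × 1.01 = 145819.8 Mb
sports highlight package: 34.132 Mbps × 930 s × 1.01 = 32060.2 Mb
conference talk: 2.802 Mbps × 1980 s × 1.01 = 5603.4 Mb
screen recording: 2.632 Mbps × 2700 s × 1.01 = 7177.5 Mb
tutorial video: 8.262 Mbps × 1020 s × 1.01 = 8511.5 Mb
podcast episode with video: 2.342 Mbps × 8760 s × 1.01 = 20721.1 Mb
Total: 219893.5 Mb = 27486.7 MB.
= 27.49 GB.

27.5 GB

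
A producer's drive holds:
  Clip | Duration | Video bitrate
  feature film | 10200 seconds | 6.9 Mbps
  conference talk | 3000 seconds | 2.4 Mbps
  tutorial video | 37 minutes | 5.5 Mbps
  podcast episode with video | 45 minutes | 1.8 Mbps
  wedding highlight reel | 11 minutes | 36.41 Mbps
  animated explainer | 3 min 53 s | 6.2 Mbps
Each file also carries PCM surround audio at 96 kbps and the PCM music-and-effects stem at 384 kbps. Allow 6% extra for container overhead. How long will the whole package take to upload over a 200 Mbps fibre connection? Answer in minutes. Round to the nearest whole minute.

11 minutes

Audio total: 96 + 384 = 480 kbps = 0.480 Mbps.
feature film: 7.380 Mbps × 10200 s × 1.06 = 79792.6 Mb
conference talk: 2.880 Mbps × 3000 s × 1.06 = 9158.4 Mb
tutorial video: 5.980 Mbps × 2220 s × 1.06 = 14072.1 Mb
podcast episode with video: 2.280 Mbps × 2700 s × 1.06 = 6525.4 Mb
wedding highlight reel: 36.890 Mbps × 660 s × 1.06 = 25808.2 Mb
animated explainer: 6.680 Mbps × 233 s × 1.06 = 1649.8 Mb
Total: 137006.5 Mb = 17125.8 MB.
At 200 Mbps: 137006.5 / 200 = 685 s ≈ 11.4 minutes.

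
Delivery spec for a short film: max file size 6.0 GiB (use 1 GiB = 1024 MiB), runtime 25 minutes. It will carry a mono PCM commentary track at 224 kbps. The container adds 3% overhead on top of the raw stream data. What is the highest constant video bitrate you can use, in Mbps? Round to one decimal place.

Budget: 6.0 GiB = 51539.6 Mb.
Stream payload after overhead: 51539.6 / 1.03 = 50038.5 Mb.
25 min = 1500 s
Total bitrate budget: 50038.5 Mb / 1500 s = 33.359 Mbps.
Audio: 224 kbps = 0.224 Mbps.
Video: 33.359 − 0.224 = 33.135 Mbps.

33.1 Mbps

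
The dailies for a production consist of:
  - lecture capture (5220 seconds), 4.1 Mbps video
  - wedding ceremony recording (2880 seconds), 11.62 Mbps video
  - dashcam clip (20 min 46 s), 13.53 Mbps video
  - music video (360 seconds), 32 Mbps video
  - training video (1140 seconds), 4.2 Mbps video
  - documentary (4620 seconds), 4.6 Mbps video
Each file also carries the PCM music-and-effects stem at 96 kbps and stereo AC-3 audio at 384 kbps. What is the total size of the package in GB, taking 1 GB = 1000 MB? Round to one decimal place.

Audio total: 96 + 384 = 480 kbps = 0.480 Mbps.
lecture capture: 4.580 Mbps × 5220 s = 23907.6 Mb
wedding ceremony recording: 12.100 Mbps × 2880 s = 34848.0 Mb
dashcam clip: 14.010 Mbps × 1246 s = 17456.5 Mb
music video: 32.480 Mbps × 360 s = 11692.8 Mb
training video: 4.680 Mbps × 1140 s = 5335.2 Mb
documentary: 5.080 Mbps × 4620 s = 23469.6 Mb
Total: 116709.7 Mb = 14588.7 MB.
= 14.59 GB.

14.6 GB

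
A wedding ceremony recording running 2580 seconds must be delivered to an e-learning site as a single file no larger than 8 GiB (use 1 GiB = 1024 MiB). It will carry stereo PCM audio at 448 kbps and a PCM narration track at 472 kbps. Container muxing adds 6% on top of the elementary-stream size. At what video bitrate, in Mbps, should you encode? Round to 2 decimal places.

24.21 Mbps

Budget: 8 GiB = 68719.5 Mb.
Stream payload after overhead: 68719.5 / 1.06 = 64829.7 Mb.
Total bitrate budget: 64829.7 Mb / 2580 s = 25.128 Mbps.
Audio total: 448 + 472 = 920 kbps = 0.920 Mbps.
Video: 25.128 − 0.920 = 24.208 Mbps.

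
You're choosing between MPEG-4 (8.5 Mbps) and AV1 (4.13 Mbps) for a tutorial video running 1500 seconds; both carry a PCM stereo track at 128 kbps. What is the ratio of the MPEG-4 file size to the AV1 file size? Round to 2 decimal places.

Audio: 128 kbps = 0.128 Mbps.
MPEG-4: 8.628 Mbps × 1500 s = 12942.0 Mb = 1.618 GB.
AV1: 4.258 Mbps × 1500 s = 6387.0 Mb = 0.798 GB.
Ratio: 1.618 / 0.798 = 2.026.

2.03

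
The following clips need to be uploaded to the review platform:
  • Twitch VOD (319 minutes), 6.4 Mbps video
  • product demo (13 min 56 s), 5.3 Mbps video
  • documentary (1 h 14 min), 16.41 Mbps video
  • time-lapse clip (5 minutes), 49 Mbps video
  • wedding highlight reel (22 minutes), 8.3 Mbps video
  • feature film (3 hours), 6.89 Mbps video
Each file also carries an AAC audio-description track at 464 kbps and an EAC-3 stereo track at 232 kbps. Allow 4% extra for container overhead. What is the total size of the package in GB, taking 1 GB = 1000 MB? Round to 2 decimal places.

Audio total: 464 + 232 = 696 kbps = 0.696 Mbps.
Twitch VOD: 7.096 Mbps × 19140 s × 1.04 = 141250.1 Mb
product demo: 5.996 Mbps × 836 s × 1.04 = 5213.2 Mb
documentary: 17.106 Mbps × 4440 s × 1.04 = 78988.7 Mb
time-lapse clip: 49.696 Mbps × 300 s × 1.04 = 15505.2 Mb
wedding highlight reel: 8.996 Mbps × 1320 s × 1.04 = 12349.7 Mb
feature film: 7.586 Mbps × 10800 s × 1.04 = 85206.0 Mb
Total: 338512.8 Mb = 42314.1 MB.
= 42.31 GB.

42.31 GB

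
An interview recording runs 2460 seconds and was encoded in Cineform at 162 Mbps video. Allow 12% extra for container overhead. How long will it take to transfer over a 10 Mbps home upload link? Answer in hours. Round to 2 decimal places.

File: 162.000 Mbps × 2460 s = 398520.0 Mb.
With 12% container overhead: ×1.12. → 446342.4 Mb.
At 10 Mbps: 446342.4 / 10 = 44634.2 s ≈ 12.4 hours.

12.40 hours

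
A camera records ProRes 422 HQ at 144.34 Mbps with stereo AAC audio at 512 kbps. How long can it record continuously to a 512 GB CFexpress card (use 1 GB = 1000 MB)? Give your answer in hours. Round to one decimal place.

Audio: 512 kbps = 0.512 Mbps.
Total bitrate: 144.34 + 0.512 = 144.852 Mbps.
Capacity: 512 GB = 4,096,000 Mb.
Recording time: 4,096,000 / 144.852 = 28,277 s ≈ 7.85 hours.

7.9 hours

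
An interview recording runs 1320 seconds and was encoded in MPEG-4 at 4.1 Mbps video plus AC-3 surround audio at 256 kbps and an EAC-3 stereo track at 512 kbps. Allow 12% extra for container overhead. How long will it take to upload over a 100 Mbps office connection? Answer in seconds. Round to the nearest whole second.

72 seconds

Audio total: 256 + 512 = 768 kbps = 0.768 Mbps.
Total bitrate: 4.868 Mbps.
File: 4.868 Mbps × 1320 s = 6425.8 Mb.
With 12% container overhead: ×1.12. → 7196.9 Mb.
At 100 Mbps: 7196.9 / 100 = 72.0 s ≈ 72 seconds.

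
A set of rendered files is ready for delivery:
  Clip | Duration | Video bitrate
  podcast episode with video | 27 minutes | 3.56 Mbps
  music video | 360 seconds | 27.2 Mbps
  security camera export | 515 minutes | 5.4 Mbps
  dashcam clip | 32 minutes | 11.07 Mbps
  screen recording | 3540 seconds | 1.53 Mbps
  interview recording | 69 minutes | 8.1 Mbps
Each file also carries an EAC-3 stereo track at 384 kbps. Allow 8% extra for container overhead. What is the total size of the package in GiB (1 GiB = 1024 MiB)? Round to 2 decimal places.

Audio: 384 kbps = 0.384 Mbps.
podcast episode with video: 3.944 Mbps × 1620 s × 1.08 = 6900.4 Mb
music video: 27.584 Mbps × 360 s × 1.08 = 10724.7 Mb
security camera export: 5.784 Mbps × 30900 s × 1.08 = 193023.6 Mb
dashcam clip: 11.454 Mbps × 1920 s × 1.08 = 23751.0 Mb
screen recording: 1.914 Mbps × 3540 s × 1.08 = 7317.6 Mb
interview recording: 8.484 Mbps × 4140 s × 1.08 = 37933.7 Mb
Total: 279651.0 Mb = 34956.4 MB.
= 32.56 GiB.

32.56 GiB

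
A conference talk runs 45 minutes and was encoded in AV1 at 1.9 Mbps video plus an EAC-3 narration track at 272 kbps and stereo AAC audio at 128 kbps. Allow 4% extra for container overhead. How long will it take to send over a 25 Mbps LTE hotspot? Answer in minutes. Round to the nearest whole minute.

45 min = 2700 s
Audio total: 272 + 128 = 400 kbps = 0.400 Mbps.
Total bitrate: 2.300 Mbps.
File: 2.300 Mbps × 2700 s = 6210.0 Mb.
With 4% container overhead: ×1.04. → 6458.4 Mb.
At 25 Mbps: 6458.4 / 25 = 258.3 s ≈ 4.31 minutes.

4 minutes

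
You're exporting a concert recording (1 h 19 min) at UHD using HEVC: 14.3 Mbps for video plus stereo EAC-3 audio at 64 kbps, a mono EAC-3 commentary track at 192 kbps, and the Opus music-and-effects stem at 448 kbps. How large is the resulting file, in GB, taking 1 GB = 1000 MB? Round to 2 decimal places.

8.89 GB

1 h 19 min = 79 min = 4740 s
Audio total: 64 + 192 + 448 = 704 kbps = 0.704 Mbps.
Total bitrate: 14.3 + 0.704 = 15.004 Mbps.
Stream data: 15.004 Mbps × 4740 s = 71119.0 Mb.
71,119 Mb ÷ 8 = 8,890 MB → 8.890 GB.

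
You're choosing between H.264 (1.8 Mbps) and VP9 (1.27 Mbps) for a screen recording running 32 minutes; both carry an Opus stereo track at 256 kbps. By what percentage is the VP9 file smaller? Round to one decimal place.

32 min = 1920 s
Audio: 256 kbps = 0.256 Mbps.
H.264: 2.056 Mbps × 1920 s = 3947.5 Mb = 493.440 MB.
VP9: 1.526 Mbps × 1920 s = 2929.9 Mb = 366.240 MB.
Reduction: (1 − 366.240/493.440) × 100 = 25.78%.

25.8%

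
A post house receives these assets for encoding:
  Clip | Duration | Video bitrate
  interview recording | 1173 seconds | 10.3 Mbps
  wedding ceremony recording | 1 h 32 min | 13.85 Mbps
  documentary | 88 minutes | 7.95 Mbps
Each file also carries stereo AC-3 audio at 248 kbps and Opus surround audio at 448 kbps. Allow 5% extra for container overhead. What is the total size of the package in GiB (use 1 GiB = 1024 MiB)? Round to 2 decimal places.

Audio total: 248 + 448 = 696 kbps = 0.696 Mbps.
interview recording: 10.996 Mbps × 1173 s × 1.05 = 13543.2 Mb
wedding ceremony recording: 14.546 Mbps × 5520 s × 1.05 = 84308.6 Mb
documentary: 8.646 Mbps × 5280 s × 1.05 = 47933.4 Mb
Total: 145785.3 Mb = 18223.2 MB.
= 16.97 GiB.

16.97 GiB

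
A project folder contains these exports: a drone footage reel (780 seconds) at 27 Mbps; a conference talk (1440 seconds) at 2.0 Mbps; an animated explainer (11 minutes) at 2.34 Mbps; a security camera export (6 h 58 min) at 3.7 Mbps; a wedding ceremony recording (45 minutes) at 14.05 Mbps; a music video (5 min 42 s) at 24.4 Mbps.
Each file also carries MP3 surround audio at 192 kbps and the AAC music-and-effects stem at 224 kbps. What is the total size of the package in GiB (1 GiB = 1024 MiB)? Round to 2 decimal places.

20.66 GiB

Audio total: 192 + 224 = 416 kbps = 0.416 Mbps.
drone footage reel: 27.416 Mbps × 780 s = 21384.5 Mb
conference talk: 2.416 Mbps × 1440 s = 3479.0 Mb
animated explainer: 2.756 Mbps × 660 s = 1819.0 Mb
security camera export: 4.116 Mbps × 25080 s = 103229.3 Mb
wedding ceremony recording: 14.466 Mbps × 2700 s = 39058.2 Mb
music video: 24.816 Mbps × 342 s = 8487.1 Mb
Total: 177457.0 Mb = 22182.1 MB.
= 20.66 GiB.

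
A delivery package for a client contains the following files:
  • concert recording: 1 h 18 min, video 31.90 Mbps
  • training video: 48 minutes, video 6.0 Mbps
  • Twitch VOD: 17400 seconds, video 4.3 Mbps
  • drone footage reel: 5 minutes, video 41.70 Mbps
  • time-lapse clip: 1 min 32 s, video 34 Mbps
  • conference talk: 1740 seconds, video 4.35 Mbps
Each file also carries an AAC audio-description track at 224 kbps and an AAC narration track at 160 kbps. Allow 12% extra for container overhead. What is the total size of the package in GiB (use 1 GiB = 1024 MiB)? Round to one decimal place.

35.9 GiB

Audio total: 224 + 160 = 384 kbps = 0.384 Mbps.
concert recording: 32.284 Mbps × 4680 s × 1.12 = 169219.8 Mb
training video: 6.384 Mbps × 2880 s × 1.12 = 20592.2 Mb
Twitch VOD: 4.684 Mbps × 17400 s × 1.12 = 91281.8 Mb
drone footage reel: 42.084 Mbps × 300 s × 1.12 = 14140.2 Mb
time-lapse clip: 34.384 Mbps × 92 s × 1.12 = 3542.9 Mb
conference talk: 4.734 Mbps × 1740 s × 1.12 = 9225.6 Mb
Total: 308002.6 Mb = 38500.3 MB.
= 35.86 GiB.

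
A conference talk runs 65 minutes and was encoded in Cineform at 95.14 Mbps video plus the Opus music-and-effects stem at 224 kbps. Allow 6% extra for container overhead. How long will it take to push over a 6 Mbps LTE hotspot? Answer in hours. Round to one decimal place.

18.3 hours

65 min = 3900 s
Audio: 224 kbps = 0.224 Mbps.
Total bitrate: 95.364 Mbps.
File: 95.364 Mbps × 3900 s = 371919.6 Mb.
With 6% container overhead: ×1.06. → 394234.8 Mb.
At 6 Mbps: 394234.8 / 6 = 65705.8 s ≈ 18.3 hours.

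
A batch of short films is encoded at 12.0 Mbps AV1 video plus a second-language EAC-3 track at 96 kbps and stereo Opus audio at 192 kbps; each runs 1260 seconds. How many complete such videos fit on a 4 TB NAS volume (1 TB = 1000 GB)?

Audio total: 96 + 192 = 288 kbps = 0.288 Mbps.
Total bitrate: 12.288 Mbps.
Per item: 12.288 Mbps × 1260 s = 15,483 Mb = 1,935 MB.
Capacity: 4 TB = 32,000,000 Mb; 2066.80 items → 2066 complete.

2066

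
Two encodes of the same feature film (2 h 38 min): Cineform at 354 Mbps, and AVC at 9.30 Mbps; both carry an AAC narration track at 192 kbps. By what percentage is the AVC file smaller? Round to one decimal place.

2 h 38 min = 158 min = 9480 s
Audio: 192 kbps = 0.192 Mbps.
Cineform: 354.192 Mbps × 9480 s = 3357740.2 Mb = 390.892 GiB.
AVC: 9.492 Mbps × 9480 s = 89984.2 Mb = 10.476 GiB.
Reduction: (1 − 10.476/390.892) × 100 = 97.32%.

97.3%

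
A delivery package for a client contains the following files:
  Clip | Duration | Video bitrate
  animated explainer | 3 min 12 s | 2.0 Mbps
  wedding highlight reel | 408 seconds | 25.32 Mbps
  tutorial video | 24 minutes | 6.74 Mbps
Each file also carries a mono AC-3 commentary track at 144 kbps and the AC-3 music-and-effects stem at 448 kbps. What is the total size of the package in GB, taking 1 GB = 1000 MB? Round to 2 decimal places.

Audio total: 144 + 448 = 592 kbps = 0.592 Mbps.
animated explainer: 2.592 Mbps × 192 s = 497.7 Mb
wedding highlight reel: 25.912 Mbps × 408 s = 10572.1 Mb
tutorial video: 7.332 Mbps × 1440 s = 10558.1 Mb
Total: 21627.8 Mb = 2703.5 MB.
= 2.703 GB.

2.70 GB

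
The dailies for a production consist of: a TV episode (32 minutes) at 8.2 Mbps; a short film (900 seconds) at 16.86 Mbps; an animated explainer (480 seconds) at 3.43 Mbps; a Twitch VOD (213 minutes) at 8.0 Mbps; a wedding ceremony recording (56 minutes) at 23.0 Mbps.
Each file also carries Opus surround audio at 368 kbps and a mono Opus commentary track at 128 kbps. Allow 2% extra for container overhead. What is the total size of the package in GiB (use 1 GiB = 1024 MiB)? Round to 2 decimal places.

26.33 GiB

Audio total: 368 + 128 = 496 kbps = 0.496 Mbps.
TV episode: 8.696 Mbps × 1920 s × 1.02 = 17030.2 Mb
short film: 17.356 Mbps × 900 s × 1.02 = 15932.8 Mb
animated explainer: 3.926 Mbps × 480 s × 1.02 = 1922.2 Mb
Twitch VOD: 8.496 Mbps × 12780 s × 1.02 = 110750.5 Mb
wedding ceremony recording: 23.496 Mbps × 3360 s × 1.02 = 80525.5 Mb
Total: 226161.2 Mb = 28270.1 MB.
= 26.33 GiB.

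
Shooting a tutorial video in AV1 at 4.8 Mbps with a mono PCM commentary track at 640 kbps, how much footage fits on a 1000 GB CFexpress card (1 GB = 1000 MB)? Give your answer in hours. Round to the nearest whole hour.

Audio: 640 kbps = 0.640 Mbps.
Total bitrate: 4.8 + 0.640 = 5.440 Mbps.
Capacity: 1000 GB = 8,000,000 Mb.
Recording time: 8,000,000 / 5.440 = 1,470,588 s ≈ 408 hours.

408 hours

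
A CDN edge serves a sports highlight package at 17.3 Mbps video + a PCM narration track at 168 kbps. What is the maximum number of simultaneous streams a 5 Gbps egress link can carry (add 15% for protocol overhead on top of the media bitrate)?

Audio: 168 kbps = 0.168 Mbps.
Per-viewer media rate: 17.468 Mbps.
On the wire with 15% overhead: 20.088 Mbps.
5 Gbps = 5,000 Mbps; 5,000 / 20.088 = 248.90 → 248 viewers.

248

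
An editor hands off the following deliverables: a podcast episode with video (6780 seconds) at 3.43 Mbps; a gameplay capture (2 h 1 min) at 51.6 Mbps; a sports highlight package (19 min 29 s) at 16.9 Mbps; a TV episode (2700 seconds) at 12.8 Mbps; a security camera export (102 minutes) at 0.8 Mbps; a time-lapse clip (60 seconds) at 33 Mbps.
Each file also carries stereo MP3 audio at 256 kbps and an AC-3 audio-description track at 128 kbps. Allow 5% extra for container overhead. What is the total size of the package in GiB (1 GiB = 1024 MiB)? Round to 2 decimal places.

57.24 GiB

Audio total: 256 + 128 = 384 kbps = 0.384 Mbps.
podcast episode with video: 3.814 Mbps × 6780 s × 1.05 = 27151.9 Mb
gameplay capture: 51.984 Mbps × 7260 s × 1.05 = 396274.0 Mb
sports highlight package: 17.284 Mbps × 1169 s × 1.05 = 21215.2 Mb
TV episode: 13.184 Mbps × 2700 s × 1.05 = 37376.6 Mb
security camera export: 1.184 Mbps × 6120 s × 1.05 = 7608.4 Mb
time-lapse clip: 33.384 Mbps × 60 s × 1.05 = 2103.2 Mb
Total: 491729.4 Mb = 61466.2 MB.
= 57.24 GiB.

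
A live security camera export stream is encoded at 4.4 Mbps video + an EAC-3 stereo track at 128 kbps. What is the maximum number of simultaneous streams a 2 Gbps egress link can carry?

Audio: 128 kbps = 0.128 Mbps.
Per-viewer media rate: 4.528 Mbps.
2 Gbps = 2,000 Mbps; 2,000 / 4.528 = 441.70 → 441 viewers.

441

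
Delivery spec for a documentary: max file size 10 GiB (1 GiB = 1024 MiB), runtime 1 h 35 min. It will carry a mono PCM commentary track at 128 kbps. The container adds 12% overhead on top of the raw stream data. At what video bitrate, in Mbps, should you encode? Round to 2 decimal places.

13.33 Mbps

Budget: 10 GiB = 85899.3 Mb.
Stream payload after overhead: 85899.3 / 1.12 = 76695.8 Mb.
1 h 35 min = 95 min = 5700 s
Total bitrate budget: 76695.8 Mb / 5700 s = 13.455 Mbps.
Audio: 128 kbps = 0.128 Mbps.
Video: 13.455 − 0.128 = 13.327 Mbps.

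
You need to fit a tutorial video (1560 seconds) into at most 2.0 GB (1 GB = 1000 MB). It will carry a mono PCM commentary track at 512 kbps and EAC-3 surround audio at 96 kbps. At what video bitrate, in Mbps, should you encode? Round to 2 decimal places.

9.65 Mbps

Budget: 2.0 GB = 16000.0 Mb.
Total bitrate budget: 16000.0 Mb / 1560 s = 10.256 Mbps.
Audio total: 512 + 96 = 608 kbps = 0.608 Mbps.
Video: 10.256 − 0.608 = 9.648 Mbps.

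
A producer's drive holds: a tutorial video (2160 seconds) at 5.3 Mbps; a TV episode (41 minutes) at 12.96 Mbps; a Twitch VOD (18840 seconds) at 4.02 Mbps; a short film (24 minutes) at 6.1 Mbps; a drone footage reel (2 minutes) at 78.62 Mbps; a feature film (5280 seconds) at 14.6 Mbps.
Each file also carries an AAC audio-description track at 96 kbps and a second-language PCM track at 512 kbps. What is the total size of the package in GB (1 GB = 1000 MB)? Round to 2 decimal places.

Audio total: 96 + 512 = 608 kbps = 0.608 Mbps.
tutorial video: 5.908 Mbps × 2160 s = 12761.3 Mb
TV episode: 13.568 Mbps × 2460 s = 33377.3 Mb
Twitch VOD: 4.628 Mbps × 18840 s = 87191.5 Mb
short film: 6.708 Mbps × 1440 s = 9659.5 Mb
drone footage reel: 79.228 Mbps × 120 s = 9507.4 Mb
feature film: 15.208 Mbps × 5280 s = 80298.2 Mb
Total: 232795.2 Mb = 29099.4 MB.
= 29.10 GB.

29.10 GB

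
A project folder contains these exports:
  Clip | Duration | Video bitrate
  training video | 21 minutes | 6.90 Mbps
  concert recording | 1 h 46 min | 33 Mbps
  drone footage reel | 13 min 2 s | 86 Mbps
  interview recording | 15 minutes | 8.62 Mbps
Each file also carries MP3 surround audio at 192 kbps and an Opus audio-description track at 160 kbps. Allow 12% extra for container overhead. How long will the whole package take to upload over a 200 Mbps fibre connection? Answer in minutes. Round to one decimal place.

27.7 minutes

Audio total: 192 + 160 = 352 kbps = 0.352 Mbps.
training video: 7.252 Mbps × 1260 s × 1.12 = 10234.0 Mb
concert recording: 33.352 Mbps × 6360 s × 1.12 = 237573.0 Mb
drone footage reel: 86.352 Mbps × 782 s × 1.12 = 75630.5 Mb
interview recording: 8.972 Mbps × 900 s × 1.12 = 9043.8 Mb
Total: 332481.3 Mb = 41560.2 MB.
At 200 Mbps: 332481.3 / 200 = 1662 s ≈ 27.7 minutes.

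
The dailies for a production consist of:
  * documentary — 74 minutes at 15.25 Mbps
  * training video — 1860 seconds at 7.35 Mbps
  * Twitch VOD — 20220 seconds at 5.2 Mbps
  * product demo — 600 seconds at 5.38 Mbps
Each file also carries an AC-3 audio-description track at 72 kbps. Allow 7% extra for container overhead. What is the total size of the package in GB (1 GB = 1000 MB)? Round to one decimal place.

25.6 GB

Audio: 72 kbps = 0.072 Mbps.
documentary: 15.322 Mbps × 4440 s × 1.07 = 72791.8 Mb
training video: 7.422 Mbps × 1860 s × 1.07 = 14771.3 Mb
Twitch VOD: 5.272 Mbps × 20220 s × 1.07 = 114061.8 Mb
product demo: 5.452 Mbps × 600 s × 1.07 = 3500.2 Mb
Total: 205125.0 Mb = 25640.6 MB.
= 25.64 GB.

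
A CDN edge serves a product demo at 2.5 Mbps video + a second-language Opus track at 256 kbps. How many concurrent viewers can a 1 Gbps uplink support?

362

Audio: 256 kbps = 0.256 Mbps.
Per-viewer media rate: 2.756 Mbps.
1 Gbps = 1,000 Mbps; 1,000 / 2.756 = 362.84 → 362 viewers.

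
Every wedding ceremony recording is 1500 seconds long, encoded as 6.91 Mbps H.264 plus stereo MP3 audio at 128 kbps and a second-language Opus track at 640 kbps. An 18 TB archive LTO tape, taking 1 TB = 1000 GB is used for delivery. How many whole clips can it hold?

12503

Audio total: 128 + 640 = 768 kbps = 0.768 Mbps.
Total bitrate: 7.678 Mbps.
Per item: 7.678 Mbps × 1500 s = 11,517 Mb = 1,440 MB.
Capacity: 18 TB = 144,000,000 Mb; 12503.26 items → 12503 complete.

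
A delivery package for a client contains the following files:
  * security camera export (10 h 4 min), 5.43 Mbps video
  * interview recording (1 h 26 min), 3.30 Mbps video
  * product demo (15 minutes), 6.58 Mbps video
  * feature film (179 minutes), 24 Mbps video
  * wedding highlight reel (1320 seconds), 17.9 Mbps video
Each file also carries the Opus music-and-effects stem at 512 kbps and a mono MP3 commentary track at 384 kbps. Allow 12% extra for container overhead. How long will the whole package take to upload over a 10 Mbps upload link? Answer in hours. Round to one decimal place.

Audio total: 512 + 384 = 896 kbps = 0.896 Mbps.
security camera export: 6.326 Mbps × 36240 s × 1.12 = 256764.7 Mb
interview recording: 4.196 Mbps × 5160 s × 1.12 = 24249.5 Mb
product demo: 7.476 Mbps × 900 s × 1.12 = 7535.8 Mb
feature film: 24.896 Mbps × 10740 s × 1.12 = 299469.0 Mb
wedding highlight reel: 18.796 Mbps × 1320 s × 1.12 = 27788.0 Mb
Total: 615807.1 Mb = 76975.9 MB.
At 10 Mbps: 615807.1 / 10 = 61581 s ≈ 17.1 hours.

17.1 hours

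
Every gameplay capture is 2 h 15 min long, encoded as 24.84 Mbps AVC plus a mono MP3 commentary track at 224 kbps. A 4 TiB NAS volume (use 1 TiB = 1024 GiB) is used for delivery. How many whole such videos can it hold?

2 h 15 min = 135 min = 8100 s
Audio: 224 kbps = 0.224 Mbps.
Total bitrate: 25.064 Mbps.
Per item: 25.064 Mbps × 8100 s = 203,018 Mb = 25,377 MB.
Capacity: 4 TiB = 35,184,372 Mb; 173.31 items → 173 complete.

173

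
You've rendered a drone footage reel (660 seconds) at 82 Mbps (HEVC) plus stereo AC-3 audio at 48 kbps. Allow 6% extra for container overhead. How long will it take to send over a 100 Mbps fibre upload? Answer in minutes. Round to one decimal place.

Audio: 48 kbps = 0.048 Mbps.
Total bitrate: 82.048 Mbps.
File: 82.048 Mbps × 660 s = 54151.7 Mb.
With 6% container overhead: ×1.06. → 57400.8 Mb.
At 100 Mbps: 57400.8 / 100 = 574.0 s ≈ 9.57 minutes.

9.6 minutes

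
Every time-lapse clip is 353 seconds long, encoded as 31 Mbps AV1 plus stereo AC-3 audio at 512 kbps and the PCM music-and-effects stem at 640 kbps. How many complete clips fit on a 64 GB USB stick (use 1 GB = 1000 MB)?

45

Audio total: 512 + 640 = 1152 kbps = 1.152 Mbps.
Total bitrate: 32.152 Mbps.
Per item: 32.152 Mbps × 353 s = 11,350 Mb = 1,419 MB.
Capacity: 64 GB = 512,000 Mb; 45.11 items → 45 complete.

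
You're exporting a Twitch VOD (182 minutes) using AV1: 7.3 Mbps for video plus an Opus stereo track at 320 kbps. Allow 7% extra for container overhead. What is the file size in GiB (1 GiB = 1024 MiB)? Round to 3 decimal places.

10.365 GiB

182 min = 10920 s
Audio: 320 kbps = 0.320 Mbps.
Total bitrate: 7.3 + 0.320 = 7.620 Mbps.
Stream data: 7.620 Mbps × 10920 s = 83210.4 Mb.
With 7% container overhead: ×1.07.
89,035 Mb = 11,129,391,000 bytes ÷ 1,073,741,824 = 10.37 GiB.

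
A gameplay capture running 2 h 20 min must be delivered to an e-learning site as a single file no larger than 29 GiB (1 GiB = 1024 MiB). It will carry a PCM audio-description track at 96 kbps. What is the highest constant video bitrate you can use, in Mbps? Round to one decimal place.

29.6 Mbps

Budget: 29 GiB = 249108.1 Mb.
2 h 20 min = 140 min = 8400 s
Total bitrate budget: 249108.1 Mb / 8400 s = 29.656 Mbps.
Audio: 96 kbps = 0.096 Mbps.
Video: 29.656 − 0.096 = 29.560 Mbps.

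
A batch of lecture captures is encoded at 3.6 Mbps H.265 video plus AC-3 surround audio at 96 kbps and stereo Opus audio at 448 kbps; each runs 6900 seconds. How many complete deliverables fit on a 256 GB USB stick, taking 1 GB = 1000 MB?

71

Audio total: 96 + 448 = 544 kbps = 0.544 Mbps.
Total bitrate: 4.144 Mbps.
Per item: 4.144 Mbps × 6900 s = 28,594 Mb = 3,574 MB.
Capacity: 256 GB = 2,048,000 Mb; 71.62 items → 71 complete.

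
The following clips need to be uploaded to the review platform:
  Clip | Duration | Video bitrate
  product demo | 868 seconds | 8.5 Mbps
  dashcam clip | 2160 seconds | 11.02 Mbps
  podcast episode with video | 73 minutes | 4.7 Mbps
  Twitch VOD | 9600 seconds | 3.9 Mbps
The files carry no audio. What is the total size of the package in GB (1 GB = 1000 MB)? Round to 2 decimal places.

11.15 GB

product demo: 8.500 Mbps × 868 s = 7378.0 Mb
dashcam clip: 11.020 Mbps × 2160 s = 23803.2 Mb
podcast episode with video: 4.700 Mbps × 4380 s = 20586.0 Mb
Twitch VOD: 3.900 Mbps × 9600 s = 37440.0 Mb
Total: 89207.2 Mb = 11150.9 MB.
= 11.15 GB.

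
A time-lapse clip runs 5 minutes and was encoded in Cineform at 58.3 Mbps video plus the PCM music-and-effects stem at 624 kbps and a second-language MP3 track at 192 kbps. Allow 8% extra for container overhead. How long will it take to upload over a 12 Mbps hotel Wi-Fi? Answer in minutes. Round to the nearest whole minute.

5 min = 300 s
Audio total: 624 + 192 = 816 kbps = 0.816 Mbps.
Total bitrate: 59.116 Mbps.
File: 59.116 Mbps × 300 s = 17734.8 Mb.
With 8% container overhead: ×1.08. → 19153.6 Mb.
At 12 Mbps: 19153.6 / 12 = 1596.1 s ≈ 26.6 minutes.

27 minutes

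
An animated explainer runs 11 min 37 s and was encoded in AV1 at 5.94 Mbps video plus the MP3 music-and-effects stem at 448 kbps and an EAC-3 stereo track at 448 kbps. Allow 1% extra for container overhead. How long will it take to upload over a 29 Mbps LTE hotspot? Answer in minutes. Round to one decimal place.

2.8 minutes

11 min 37 s = 697 s
Audio total: 448 + 448 = 896 kbps = 0.896 Mbps.
Total bitrate: 6.836 Mbps.
File: 6.836 Mbps × 697 s = 4764.7 Mb.
With 1% container overhead: ×1.01. → 4812.3 Mb.
At 29 Mbps: 4812.3 / 29 = 165.9 s ≈ 2.77 minutes.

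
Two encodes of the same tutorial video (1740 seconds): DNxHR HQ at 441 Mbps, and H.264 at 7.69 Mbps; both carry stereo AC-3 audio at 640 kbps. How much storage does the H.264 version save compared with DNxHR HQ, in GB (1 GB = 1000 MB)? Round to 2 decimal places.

Audio: 640 kbps = 0.640 Mbps.
DNxHR HQ: 441.640 Mbps × 1740 s = 768453.6 Mb = 96.057 GB.
H.264: 8.330 Mbps × 1740 s = 14494.2 Mb = 1.812 GB.
Saving: 96.057 − 1.812 = 94.245 GB.

94.24 GB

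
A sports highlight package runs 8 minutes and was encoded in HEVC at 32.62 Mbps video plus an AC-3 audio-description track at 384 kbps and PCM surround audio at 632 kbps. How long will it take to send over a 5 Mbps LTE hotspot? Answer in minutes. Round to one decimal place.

8 min = 480 s
Audio total: 384 + 632 = 1016 kbps = 1.016 Mbps.
Total bitrate: 33.636 Mbps.
File: 33.636 Mbps × 480 s = 16145.3 Mb.
At 5 Mbps: 16145.3 / 5 = 3229.1 s ≈ 53.8 minutes.

53.8 minutes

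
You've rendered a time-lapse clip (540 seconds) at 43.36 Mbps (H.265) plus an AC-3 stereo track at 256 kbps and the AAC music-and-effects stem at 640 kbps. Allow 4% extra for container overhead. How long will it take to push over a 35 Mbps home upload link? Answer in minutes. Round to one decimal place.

11.8 minutes

Audio total: 256 + 640 = 896 kbps = 0.896 Mbps.
Total bitrate: 44.256 Mbps.
File: 44.256 Mbps × 540 s = 23898.2 Mb.
With 4% container overhead: ×1.04. → 24854.2 Mb.
At 35 Mbps: 24854.2 / 35 = 710.1 s ≈ 11.8 minutes.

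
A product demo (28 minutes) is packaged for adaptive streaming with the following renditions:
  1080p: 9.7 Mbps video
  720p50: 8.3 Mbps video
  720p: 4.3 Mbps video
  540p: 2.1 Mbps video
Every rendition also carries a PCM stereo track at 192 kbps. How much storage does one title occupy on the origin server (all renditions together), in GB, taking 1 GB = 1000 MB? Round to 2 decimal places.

28 min = 1680 s
Audio: 192 kbps = 0.192 Mbps.
Sum of rendition bitrates: (9.7+0.192) + (8.3+0.192) + (4.3+0.192) + (2.1+0.192) = 25.168 Mbps.
× 1680 s = 42,282 Mb = 5,285 MB = 5.285 GB.

5.29 GB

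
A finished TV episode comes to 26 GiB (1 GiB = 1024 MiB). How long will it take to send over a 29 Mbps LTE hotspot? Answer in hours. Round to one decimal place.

File: 26 GiB = 223338.3 Mb.
At 29 Mbps: 223338.3 / 29 = 7701.3 s ≈ 2.14 hours.

2.1 hours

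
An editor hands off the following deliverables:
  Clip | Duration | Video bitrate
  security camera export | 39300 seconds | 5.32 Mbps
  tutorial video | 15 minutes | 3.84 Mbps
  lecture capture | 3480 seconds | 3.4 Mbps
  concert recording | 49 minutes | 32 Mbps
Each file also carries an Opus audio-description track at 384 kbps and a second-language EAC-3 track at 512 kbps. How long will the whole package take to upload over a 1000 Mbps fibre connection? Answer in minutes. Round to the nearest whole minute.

6 minutes

Audio total: 384 + 512 = 896 kbps = 0.896 Mbps.
security camera export: 6.216 Mbps × 39300 s = 244288.8 Mb
tutorial video: 4.736 Mbps × 900 s = 4262.4 Mb
lecture capture: 4.296 Mbps × 3480 s = 14950.1 Mb
concert recording: 32.896 Mbps × 2940 s = 96714.2 Mb
Total: 360215.5 Mb = 45026.9 MB.
At 1000 Mbps: 360215.5 / 1000 = 360 s ≈ 6 minutes.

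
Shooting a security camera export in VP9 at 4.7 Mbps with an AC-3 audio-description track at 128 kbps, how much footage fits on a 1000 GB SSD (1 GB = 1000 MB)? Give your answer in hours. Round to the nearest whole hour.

Audio: 128 kbps = 0.128 Mbps.
Total bitrate: 4.7 + 0.128 = 4.828 Mbps.
Capacity: 1000 GB = 8,000,000 Mb.
Recording time: 8,000,000 / 4.828 = 1,657,001 s ≈ 460 hours.

460 hours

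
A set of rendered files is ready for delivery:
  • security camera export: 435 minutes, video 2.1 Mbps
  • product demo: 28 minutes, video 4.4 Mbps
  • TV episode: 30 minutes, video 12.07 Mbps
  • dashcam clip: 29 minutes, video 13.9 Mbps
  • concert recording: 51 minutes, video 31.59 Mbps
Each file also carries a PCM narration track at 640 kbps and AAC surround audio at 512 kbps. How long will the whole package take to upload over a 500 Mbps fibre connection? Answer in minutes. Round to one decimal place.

Audio total: 640 + 512 = 1152 kbps = 1.152 Mbps.
security camera export: 3.252 Mbps × 26100 s = 84877.2 Mb
product demo: 5.552 Mbps × 1680 s = 9327.4 Mb
TV episode: 13.222 Mbps × 1800 s = 23799.6 Mb
dashcam clip: 15.052 Mbps × 1740 s = 26190.5 Mb
concert recording: 32.742 Mbps × 3060 s = 100190.5 Mb
Total: 244385.2 Mb = 30548.1 MB.
At 500 Mbps: 244385.2 / 500 = 489 s ≈ 8.15 minutes.

8.1 minutes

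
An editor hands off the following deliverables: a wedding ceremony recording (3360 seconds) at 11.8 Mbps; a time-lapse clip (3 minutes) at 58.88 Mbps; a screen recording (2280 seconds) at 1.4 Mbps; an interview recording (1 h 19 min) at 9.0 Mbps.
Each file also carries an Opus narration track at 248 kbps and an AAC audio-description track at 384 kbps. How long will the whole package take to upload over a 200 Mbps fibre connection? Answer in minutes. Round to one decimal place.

8.6 minutes

Audio total: 248 + 384 = 632 kbps = 0.632 Mbps.
wedding ceremony recording: 12.432 Mbps × 3360 s = 41771.5 Mb
time-lapse clip: 59.512 Mbps × 180 s = 10712.2 Mb
screen recording: 2.032 Mbps × 2280 s = 4633.0 Mb
interview recording: 9.632 Mbps × 4740 s = 45655.7 Mb
Total: 102772.3 Mb = 12846.5 MB.
At 200 Mbps: 102772.3 / 200 = 514 s ≈ 8.56 minutes.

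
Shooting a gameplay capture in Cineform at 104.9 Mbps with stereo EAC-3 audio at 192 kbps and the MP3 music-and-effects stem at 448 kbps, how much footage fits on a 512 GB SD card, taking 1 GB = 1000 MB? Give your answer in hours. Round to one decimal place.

Audio total: 192 + 448 = 640 kbps = 0.640 Mbps.
Total bitrate: 104.9 + 0.640 = 105.540 Mbps.
Capacity: 512 GB = 4,096,000 Mb.
Recording time: 4,096,000 / 105.540 = 38,810 s ≈ 10.8 hours.

10.8 hours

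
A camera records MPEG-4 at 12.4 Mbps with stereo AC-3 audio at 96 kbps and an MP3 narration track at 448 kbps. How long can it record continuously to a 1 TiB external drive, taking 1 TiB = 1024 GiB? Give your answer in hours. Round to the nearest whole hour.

Audio total: 96 + 448 = 544 kbps = 0.544 Mbps.
Total bitrate: 12.4 + 0.544 = 12.944 Mbps.
Capacity: 1 TiB = 8,796,093 Mb.
Recording time: 8,796,093 / 12.944 = 679,550 s ≈ 189 hours.

189 hours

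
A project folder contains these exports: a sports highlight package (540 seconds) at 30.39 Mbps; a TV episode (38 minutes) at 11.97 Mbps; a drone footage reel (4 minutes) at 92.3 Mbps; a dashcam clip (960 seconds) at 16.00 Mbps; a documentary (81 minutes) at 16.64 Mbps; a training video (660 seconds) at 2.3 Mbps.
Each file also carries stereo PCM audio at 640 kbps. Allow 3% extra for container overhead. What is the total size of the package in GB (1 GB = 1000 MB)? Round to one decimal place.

Audio: 640 kbps = 0.640 Mbps.
sports highlight package: 31.030 Mbps × 540 s × 1.03 = 17258.9 Mb
TV episode: 12.610 Mbps × 2280 s × 1.03 = 29613.3 Mb
drone footage reel: 92.940 Mbps × 240 s × 1.03 = 22974.8 Mb
dashcam clip: 16.640 Mbps × 960 s × 1.03 = 16453.6 Mb
documentary: 17.280 Mbps × 4860 s × 1.03 = 86500.2 Mb
training video: 2.940 Mbps × 660 s × 1.03 = 1998.6 Mb
Total: 174799.4 Mb = 21849.9 MB.
= 21.85 GB.

21.8 GB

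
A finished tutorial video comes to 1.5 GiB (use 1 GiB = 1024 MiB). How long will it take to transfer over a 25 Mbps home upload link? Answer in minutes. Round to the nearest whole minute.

File: 1.5 GiB = 12884.9 Mb.
At 25 Mbps: 12884.9 / 25 = 515.4 s ≈ 8.59 minutes.

9 minutes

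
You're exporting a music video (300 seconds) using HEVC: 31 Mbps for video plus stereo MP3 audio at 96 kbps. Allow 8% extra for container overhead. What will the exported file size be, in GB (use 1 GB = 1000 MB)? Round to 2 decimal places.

Audio: 96 kbps = 0.096 Mbps.
Total bitrate: 31 + 0.096 = 31.096 Mbps.
Stream data: 31.096 Mbps × 300 s = 9328.8 Mb.
With 8% container overhead: ×1.08.
10,075 Mb ÷ 8 = 1,259 MB → 1.259 GB.

1.26 GB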